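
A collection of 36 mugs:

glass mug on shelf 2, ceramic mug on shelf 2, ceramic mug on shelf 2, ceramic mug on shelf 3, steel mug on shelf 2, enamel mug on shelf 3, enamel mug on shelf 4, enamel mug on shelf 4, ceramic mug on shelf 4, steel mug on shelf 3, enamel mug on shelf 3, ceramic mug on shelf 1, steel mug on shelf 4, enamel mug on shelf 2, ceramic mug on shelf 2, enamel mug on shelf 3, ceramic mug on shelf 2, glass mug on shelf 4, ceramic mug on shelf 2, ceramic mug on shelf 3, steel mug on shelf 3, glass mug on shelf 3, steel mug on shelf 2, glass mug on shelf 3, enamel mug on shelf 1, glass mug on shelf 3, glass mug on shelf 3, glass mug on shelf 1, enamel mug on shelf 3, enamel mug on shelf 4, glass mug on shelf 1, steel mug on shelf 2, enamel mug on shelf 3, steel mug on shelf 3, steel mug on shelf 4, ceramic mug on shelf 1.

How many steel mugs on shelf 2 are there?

3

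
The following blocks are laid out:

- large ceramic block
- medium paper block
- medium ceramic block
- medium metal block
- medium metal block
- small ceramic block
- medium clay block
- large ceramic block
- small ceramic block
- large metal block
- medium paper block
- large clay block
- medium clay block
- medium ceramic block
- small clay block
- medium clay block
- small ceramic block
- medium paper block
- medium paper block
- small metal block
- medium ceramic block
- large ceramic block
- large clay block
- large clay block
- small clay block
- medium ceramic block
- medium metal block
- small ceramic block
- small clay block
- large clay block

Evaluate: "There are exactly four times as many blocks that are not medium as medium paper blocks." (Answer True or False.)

True

There are 16 blocks that are not medium.
There are 4 medium paper blocks.
The claim requires 16 = 4 × 4 = 16, which holds.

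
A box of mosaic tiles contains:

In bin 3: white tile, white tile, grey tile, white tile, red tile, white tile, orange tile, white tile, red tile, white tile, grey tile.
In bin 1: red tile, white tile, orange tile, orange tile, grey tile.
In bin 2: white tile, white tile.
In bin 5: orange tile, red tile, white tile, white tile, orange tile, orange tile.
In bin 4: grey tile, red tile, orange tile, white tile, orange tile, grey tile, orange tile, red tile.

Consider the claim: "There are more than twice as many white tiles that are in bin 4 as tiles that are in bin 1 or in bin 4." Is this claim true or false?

white tiles in bin 4: 1.
tiles in bin 1 or in bin 4: 13.
The claim requires 1 > 2 × 13 = 26, which does not hold.

False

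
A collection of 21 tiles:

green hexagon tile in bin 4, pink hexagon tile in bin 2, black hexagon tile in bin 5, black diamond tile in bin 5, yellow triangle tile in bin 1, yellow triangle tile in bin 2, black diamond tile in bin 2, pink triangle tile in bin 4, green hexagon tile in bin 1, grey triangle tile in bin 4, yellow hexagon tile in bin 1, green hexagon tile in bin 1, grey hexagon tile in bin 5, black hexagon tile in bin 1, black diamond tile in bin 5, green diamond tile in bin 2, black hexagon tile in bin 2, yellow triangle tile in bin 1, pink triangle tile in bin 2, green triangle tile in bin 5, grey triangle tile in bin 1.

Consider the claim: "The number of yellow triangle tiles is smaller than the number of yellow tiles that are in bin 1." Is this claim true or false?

yellow triangle tiles: 3.
yellow tiles in bin 1: 3.
The claim requires 3 < 3, which does not hold.

False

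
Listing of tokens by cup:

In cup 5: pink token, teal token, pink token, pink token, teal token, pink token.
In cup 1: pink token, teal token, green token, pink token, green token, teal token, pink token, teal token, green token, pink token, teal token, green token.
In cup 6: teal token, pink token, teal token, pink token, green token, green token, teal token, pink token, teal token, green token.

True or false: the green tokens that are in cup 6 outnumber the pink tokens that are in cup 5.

False

green tokens in cup 6: 3.
pink tokens in cup 5: 4.
The claim requires 3 > 4, which does not hold.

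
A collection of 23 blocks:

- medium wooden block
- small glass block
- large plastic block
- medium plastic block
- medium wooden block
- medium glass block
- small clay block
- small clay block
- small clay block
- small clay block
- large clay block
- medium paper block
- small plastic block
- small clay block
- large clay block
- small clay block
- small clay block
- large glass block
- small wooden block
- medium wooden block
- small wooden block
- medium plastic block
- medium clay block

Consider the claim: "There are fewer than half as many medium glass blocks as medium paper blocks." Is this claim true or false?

False

|medium glass blocks| = 1.
|medium paper blocks| = 1.
The claim requires 2 × 1 = 2 < 1, which does not hold.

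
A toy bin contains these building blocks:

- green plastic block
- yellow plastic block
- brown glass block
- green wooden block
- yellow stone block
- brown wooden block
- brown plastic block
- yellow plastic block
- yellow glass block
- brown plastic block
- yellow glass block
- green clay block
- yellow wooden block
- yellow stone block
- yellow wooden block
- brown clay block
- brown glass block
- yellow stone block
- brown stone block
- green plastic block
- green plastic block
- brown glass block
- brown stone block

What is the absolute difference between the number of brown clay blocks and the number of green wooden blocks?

0

brown clay blocks: 1. green wooden blocks: 1.
|1 − 1| = 1 − 1 = 0.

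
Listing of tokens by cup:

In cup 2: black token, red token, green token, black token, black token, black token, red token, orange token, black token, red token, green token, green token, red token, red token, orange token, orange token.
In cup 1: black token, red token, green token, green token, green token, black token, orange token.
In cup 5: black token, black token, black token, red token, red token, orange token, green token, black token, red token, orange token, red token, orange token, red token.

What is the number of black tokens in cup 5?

4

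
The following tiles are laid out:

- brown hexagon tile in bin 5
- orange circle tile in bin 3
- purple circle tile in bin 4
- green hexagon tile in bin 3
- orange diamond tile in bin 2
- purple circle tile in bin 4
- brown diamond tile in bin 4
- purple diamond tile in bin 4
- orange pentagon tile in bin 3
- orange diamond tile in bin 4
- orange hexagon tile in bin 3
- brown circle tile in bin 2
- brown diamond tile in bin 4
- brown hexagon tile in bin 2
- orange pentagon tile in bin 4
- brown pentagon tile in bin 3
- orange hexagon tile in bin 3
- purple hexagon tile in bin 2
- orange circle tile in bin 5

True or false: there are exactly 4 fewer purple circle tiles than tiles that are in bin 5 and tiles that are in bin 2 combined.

True

There are 2 purple circle tiles.
tiles in bin 5: 2; tiles in bin 2: 4; combined: 2 + 4 = 6.
The claim requires 6 − 2 (= 4) to equal 4, which holds.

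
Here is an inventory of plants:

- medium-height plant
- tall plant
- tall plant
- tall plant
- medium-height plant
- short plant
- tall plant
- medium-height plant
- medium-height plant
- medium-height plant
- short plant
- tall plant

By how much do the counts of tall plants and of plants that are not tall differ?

tall plants: 5. plants that are not tall: 7.
|5 − 7| = 7 − 5 = 2.

2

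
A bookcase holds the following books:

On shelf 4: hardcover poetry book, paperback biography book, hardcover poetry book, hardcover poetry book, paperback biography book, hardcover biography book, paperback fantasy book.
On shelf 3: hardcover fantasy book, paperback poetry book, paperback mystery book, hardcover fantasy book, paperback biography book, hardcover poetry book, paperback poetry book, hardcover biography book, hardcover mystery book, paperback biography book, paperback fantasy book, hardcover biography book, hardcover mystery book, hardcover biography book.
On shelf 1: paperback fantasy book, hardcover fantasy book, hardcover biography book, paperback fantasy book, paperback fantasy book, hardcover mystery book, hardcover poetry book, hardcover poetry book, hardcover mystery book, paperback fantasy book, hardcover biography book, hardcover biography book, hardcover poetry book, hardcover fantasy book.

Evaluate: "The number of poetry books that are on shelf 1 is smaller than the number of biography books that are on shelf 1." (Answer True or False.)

False

There are 3 poetry books on shelf 1.
There are 3 biography books on shelf 1.
The claim requires 3 < 3, which does not hold.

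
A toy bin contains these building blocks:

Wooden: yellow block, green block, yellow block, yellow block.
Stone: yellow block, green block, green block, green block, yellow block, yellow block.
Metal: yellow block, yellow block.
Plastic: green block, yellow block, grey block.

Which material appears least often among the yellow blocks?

Counts by material (restricted to yellow blocks): stone 3, wooden 3, metal 2, plastic 1.
The minimum is 1, held uniquely by plastic.

plastic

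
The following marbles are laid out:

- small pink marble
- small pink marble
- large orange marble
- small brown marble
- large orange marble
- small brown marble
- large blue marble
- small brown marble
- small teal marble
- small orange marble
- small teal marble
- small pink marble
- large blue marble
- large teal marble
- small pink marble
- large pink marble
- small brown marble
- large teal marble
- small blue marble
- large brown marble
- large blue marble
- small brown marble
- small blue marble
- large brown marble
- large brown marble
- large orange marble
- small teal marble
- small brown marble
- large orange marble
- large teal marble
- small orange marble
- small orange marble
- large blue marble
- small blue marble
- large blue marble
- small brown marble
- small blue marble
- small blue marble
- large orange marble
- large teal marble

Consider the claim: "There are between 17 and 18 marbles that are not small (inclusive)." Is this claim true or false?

There are 18 marbles that are not small.
The claim requires 17 ≤ 18 ≤ 18, which holds.

True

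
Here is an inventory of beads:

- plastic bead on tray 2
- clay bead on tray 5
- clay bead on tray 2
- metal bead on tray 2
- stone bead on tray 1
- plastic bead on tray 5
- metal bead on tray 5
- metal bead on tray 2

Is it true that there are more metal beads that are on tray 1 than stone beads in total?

metal beads on tray 1: 0.
stone beads: 1.
The claim requires 0 > 1, which does not hold.

False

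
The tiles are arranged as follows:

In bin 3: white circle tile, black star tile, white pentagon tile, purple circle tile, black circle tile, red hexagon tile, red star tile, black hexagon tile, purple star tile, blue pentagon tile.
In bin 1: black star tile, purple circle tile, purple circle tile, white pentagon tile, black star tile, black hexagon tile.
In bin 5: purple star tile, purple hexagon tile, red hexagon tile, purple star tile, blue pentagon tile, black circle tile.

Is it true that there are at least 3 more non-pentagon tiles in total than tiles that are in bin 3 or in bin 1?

False

non-pentagon tiles: 18.
tiles in bin 3 or in bin 1: 16.
The claim requires 18 − 16 = 2 ≥ 3, which does not hold.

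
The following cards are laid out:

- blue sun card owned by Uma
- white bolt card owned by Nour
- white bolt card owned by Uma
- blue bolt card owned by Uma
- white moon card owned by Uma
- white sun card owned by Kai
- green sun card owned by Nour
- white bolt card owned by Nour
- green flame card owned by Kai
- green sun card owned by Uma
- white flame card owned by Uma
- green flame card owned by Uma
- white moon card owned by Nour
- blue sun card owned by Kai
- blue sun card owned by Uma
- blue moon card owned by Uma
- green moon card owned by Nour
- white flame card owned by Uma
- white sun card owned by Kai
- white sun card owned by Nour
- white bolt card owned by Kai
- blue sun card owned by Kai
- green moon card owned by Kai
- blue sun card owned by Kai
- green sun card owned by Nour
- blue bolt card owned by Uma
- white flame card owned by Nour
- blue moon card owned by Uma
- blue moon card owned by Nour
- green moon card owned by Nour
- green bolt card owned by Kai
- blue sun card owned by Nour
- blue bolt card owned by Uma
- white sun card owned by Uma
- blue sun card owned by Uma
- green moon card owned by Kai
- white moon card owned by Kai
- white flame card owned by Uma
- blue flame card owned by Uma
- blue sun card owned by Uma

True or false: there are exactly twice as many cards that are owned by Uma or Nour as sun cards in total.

False

|cards owned by Uma or Nour| = 29.
|sun cards| = 15.
The claim requires 29 = 2 × 15 = 30, which does not hold.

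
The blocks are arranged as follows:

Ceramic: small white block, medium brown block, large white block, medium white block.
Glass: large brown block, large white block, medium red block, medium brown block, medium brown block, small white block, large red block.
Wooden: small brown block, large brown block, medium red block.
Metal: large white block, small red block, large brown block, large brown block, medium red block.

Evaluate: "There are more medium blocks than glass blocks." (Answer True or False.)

There are 7 medium blocks.
There are 7 glass blocks.
The claim requires 7 > 7, which does not hold.

False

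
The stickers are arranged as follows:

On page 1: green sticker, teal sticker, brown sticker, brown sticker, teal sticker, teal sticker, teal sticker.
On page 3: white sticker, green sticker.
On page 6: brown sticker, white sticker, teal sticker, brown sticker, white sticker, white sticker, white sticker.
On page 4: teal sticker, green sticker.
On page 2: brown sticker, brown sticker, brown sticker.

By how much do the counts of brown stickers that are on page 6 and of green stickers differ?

brown stickers on page 6: 2. green stickers: 3.
|2 − 3| = 3 − 2 = 1.

1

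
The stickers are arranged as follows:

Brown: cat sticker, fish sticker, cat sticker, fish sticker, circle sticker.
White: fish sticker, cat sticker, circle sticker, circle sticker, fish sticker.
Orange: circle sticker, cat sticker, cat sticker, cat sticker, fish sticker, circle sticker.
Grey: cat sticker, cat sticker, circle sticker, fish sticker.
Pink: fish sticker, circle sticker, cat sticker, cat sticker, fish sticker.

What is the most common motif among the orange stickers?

cat

Counts by motif (restricted to orange stickers): cat 3, circle 2, fish 1.
The maximum is 3, held uniquely by cat.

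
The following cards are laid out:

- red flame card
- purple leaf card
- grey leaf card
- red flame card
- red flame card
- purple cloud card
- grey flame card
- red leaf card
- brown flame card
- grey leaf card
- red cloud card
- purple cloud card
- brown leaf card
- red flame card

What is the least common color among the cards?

Counts by color: red 6, grey 3, purple 3, brown 2.
The minimum is 2, held uniquely by brown.

brown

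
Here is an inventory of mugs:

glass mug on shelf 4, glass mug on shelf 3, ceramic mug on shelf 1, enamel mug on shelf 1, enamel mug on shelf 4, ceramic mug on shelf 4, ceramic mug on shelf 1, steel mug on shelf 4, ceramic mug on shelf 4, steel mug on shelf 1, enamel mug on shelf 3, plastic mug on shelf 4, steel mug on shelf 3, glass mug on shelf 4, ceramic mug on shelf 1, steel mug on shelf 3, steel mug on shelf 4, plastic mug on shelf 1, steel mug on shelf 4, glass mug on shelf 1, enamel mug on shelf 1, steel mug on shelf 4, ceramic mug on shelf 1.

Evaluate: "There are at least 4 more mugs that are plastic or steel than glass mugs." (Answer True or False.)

|mugs that are plastic or steel| = 9.
|glass mugs| = 4.
The claim requires 9 − 4 = 5 ≥ 4, which holds.

True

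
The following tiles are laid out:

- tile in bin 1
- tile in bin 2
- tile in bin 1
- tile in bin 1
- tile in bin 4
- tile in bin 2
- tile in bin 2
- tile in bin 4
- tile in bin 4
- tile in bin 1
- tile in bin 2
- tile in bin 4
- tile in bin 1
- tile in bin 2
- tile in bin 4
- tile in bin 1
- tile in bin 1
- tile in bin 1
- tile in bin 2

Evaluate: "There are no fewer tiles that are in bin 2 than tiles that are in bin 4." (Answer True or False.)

True

tiles in bin 2: 6.
tiles in bin 4: 5.
The claim requires 6 ≥ 5, which holds.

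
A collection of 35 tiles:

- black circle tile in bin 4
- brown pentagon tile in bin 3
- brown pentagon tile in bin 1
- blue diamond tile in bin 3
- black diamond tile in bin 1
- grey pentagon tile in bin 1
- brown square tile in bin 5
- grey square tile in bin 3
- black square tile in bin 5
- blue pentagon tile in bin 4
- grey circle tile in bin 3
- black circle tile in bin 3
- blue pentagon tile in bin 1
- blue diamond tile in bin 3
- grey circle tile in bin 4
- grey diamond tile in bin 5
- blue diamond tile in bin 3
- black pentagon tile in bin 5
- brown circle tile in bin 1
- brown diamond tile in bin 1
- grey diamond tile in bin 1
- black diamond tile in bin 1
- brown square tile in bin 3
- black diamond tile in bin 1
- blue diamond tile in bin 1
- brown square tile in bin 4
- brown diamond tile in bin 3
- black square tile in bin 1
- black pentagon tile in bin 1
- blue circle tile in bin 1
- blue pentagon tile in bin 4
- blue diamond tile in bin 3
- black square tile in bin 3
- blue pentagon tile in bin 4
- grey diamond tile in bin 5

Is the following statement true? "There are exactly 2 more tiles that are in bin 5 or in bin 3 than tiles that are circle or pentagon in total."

|tiles in bin 5 or in bin 3| = 16.
|tiles that are circle or pentagon| = 15.
The claim requires 16 − 15 (= 1) to equal 2, which does not hold.

False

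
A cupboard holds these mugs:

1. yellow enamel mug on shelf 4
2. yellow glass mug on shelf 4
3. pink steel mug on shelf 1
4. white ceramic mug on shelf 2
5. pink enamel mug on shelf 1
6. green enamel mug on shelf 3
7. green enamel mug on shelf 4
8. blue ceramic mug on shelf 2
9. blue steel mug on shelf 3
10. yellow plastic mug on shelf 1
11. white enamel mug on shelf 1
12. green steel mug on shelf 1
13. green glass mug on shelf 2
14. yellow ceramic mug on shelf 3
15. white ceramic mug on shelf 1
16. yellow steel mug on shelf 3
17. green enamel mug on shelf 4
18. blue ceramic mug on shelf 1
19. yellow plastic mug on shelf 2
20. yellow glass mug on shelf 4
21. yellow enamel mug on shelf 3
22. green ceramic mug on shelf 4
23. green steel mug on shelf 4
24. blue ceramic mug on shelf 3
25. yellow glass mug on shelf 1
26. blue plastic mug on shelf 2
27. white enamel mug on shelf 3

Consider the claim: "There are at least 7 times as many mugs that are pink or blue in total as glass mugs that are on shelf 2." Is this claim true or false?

mugs that are pink or blue: 7.
glass mugs on shelf 2: 1.
The claim requires 7 ≥ 7 × 1 = 7, which holds.

True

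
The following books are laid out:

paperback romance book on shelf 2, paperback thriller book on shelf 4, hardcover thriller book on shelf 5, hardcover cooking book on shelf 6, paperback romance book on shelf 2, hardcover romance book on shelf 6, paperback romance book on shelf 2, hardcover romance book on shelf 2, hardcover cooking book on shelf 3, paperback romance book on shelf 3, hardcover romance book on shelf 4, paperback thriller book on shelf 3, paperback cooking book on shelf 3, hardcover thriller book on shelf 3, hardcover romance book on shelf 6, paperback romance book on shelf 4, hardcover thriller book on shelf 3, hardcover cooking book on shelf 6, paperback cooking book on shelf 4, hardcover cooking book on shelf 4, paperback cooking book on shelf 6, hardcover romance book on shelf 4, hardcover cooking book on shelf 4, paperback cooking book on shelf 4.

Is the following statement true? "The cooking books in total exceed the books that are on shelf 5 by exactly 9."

There are 9 cooking books.
There is 1 book on shelf 5.
The claim requires 9 − 1 (= 8) to equal 9, which does not hold.

False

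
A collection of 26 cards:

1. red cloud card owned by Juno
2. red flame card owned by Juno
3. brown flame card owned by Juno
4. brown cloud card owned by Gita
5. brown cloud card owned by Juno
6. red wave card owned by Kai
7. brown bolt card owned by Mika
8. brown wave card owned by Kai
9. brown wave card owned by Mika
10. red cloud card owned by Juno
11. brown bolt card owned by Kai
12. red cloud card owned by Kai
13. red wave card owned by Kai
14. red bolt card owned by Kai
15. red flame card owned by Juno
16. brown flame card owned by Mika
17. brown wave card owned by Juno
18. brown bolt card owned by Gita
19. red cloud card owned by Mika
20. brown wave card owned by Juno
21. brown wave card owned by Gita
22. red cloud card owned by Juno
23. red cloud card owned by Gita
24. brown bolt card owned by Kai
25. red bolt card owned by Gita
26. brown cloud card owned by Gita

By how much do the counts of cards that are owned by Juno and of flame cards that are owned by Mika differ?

cards owned by Juno: 9. flame cards owned by Mika: 1.
|9 − 1| = 9 − 1 = 8.

8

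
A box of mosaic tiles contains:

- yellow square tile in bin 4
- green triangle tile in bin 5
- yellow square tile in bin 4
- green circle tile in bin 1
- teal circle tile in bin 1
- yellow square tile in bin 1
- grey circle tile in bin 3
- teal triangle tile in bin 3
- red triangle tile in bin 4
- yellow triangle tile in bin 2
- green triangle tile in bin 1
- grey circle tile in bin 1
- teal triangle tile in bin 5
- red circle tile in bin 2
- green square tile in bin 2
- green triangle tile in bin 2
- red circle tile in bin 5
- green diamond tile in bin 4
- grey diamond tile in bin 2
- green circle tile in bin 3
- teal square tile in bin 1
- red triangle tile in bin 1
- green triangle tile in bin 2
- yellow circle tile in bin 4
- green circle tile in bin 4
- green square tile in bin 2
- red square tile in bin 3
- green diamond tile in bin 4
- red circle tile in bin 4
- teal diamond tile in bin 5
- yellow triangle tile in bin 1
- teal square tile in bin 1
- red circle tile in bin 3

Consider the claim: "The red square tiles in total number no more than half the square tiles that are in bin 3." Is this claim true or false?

False

|red square tiles| = 1.
|square tiles in bin 3| = 1.
The claim requires 2 × 1 = 2 ≤ 1, which does not hold.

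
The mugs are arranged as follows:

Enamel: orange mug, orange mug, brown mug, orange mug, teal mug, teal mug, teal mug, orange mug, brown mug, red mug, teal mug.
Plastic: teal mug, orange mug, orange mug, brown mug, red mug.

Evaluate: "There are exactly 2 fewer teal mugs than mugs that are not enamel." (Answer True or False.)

teal mugs: 5.
mugs that are not enamel: 5.
The claim requires 5 − 5 (= 0) to equal 2, which does not hold.

False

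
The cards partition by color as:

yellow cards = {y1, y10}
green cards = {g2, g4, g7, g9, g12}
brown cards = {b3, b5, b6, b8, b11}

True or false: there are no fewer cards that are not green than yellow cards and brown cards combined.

|cards that are not green| = 7.
yellow cards: 2; brown cards: 5; combined: 2 + 5 = 7.
The claim requires 7 ≥ 7, which holds.

True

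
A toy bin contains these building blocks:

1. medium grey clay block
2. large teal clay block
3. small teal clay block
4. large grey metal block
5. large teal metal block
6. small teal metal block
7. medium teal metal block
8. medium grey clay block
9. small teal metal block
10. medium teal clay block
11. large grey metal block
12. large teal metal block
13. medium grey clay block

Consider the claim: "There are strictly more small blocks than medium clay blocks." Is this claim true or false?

False

|small blocks| = 3.
|medium clay blocks| = 4.
The claim requires 3 > 4, which does not hold.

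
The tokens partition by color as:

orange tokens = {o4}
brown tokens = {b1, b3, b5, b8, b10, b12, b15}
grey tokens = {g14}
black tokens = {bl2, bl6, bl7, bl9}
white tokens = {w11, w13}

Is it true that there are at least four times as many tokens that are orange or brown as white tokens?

There are 8 tokens that are orange or brown.
There are 2 white tokens.
The claim requires 8 ≥ 4 × 2 = 8, which holds.

True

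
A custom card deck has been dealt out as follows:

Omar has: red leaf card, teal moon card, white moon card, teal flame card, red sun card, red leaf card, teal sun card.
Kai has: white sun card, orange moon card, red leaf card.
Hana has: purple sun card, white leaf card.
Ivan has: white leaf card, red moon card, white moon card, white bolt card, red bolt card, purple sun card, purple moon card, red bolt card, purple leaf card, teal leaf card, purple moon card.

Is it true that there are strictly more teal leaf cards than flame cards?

False

teal leaf cards: 1.
flame cards: 1.
The claim requires 1 > 1, which does not hold.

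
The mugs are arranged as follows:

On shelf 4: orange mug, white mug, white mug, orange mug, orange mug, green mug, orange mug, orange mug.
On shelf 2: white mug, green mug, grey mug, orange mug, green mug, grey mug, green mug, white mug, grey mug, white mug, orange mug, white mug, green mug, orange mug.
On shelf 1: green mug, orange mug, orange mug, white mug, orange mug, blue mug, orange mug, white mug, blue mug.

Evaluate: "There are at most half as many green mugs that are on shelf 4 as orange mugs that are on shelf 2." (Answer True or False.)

|green mugs on shelf 4| = 1.
|orange mugs on shelf 2| = 3.
The claim requires 2 × 1 = 2 ≤ 3, which holds.

True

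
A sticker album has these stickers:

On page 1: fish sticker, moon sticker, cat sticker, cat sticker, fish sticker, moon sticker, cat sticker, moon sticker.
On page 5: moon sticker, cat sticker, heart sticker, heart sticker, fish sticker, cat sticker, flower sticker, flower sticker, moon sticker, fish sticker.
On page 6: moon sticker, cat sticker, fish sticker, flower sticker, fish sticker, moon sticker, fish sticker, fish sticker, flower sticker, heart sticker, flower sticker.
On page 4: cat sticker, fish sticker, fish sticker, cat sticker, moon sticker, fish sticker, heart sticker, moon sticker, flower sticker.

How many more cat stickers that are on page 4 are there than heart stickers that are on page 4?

1

cat stickers on page 4: 2.
heart stickers on page 4: 1.
2 − 1 = 1.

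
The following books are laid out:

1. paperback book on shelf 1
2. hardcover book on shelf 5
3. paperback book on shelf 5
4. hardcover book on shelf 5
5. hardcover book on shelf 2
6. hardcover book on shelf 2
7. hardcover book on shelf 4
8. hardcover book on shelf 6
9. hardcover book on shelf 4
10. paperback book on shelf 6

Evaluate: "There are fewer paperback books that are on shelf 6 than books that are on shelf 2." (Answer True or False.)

paperback books on shelf 6: 1.
books on shelf 2: 2.
The claim requires 1 < 2, which holds.

True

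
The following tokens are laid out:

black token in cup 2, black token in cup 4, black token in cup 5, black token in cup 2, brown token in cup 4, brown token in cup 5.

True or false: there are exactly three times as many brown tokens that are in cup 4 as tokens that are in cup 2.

There is 1 brown token in cup 4.
There are 2 tokens in cup 2.
The claim requires 1 = 3 × 2 = 6, which does not hold.

False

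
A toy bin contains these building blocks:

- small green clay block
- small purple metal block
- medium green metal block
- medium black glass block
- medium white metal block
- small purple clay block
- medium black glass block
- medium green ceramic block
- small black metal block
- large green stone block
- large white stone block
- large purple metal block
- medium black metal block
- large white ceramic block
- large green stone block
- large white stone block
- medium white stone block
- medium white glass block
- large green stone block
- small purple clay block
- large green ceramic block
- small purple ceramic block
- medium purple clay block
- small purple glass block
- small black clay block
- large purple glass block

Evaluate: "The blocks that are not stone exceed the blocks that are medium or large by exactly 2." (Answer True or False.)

True

blocks that are not stone: 20.
blocks that are medium or large: 18.
The claim requires 20 − 18 (= 2) to equal 2, which holds.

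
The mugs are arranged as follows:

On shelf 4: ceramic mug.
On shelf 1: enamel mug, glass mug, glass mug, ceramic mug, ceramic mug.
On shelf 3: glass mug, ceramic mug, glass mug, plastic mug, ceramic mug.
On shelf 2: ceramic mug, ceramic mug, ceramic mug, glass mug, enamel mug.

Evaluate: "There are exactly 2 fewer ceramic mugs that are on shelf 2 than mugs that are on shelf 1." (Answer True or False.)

True

There are 3 ceramic mugs on shelf 2.
There are 5 mugs on shelf 1.
The claim requires 5 − 3 (= 2) to equal 2, which holds.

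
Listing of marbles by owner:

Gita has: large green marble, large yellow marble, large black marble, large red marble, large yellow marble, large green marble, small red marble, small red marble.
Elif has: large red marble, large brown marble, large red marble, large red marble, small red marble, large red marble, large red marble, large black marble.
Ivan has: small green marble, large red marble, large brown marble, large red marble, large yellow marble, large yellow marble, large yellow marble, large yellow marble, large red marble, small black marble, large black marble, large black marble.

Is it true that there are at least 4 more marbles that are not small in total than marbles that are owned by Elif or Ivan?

False

marbles that are not small: 23.
marbles owned by Elif or Ivan: 20.
The claim requires 23 − 20 = 3 ≥ 4, which does not hold.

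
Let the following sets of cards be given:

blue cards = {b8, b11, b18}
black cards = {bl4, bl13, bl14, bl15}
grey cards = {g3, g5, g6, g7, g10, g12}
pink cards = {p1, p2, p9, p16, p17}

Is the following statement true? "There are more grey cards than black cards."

True

There are 6 grey cards.
There are 4 black cards.
The claim requires 6 > 4, which holds.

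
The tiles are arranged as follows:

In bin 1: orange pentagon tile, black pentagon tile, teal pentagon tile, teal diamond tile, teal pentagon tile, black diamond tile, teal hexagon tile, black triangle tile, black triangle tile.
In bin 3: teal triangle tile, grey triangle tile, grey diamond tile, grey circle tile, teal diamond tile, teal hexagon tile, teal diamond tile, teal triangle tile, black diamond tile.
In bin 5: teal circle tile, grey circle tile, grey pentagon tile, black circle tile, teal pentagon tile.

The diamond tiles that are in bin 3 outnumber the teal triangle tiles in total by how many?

diamond tiles in bin 3: 4.
teal triangle tiles: 2.
4 − 2 = 2.

2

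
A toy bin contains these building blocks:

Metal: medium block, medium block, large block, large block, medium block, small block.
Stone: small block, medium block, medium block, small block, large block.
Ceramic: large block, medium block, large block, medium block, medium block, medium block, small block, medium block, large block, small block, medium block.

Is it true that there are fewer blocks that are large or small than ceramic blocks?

There are 11 blocks that are large or small.
There are 11 ceramic blocks.
The claim requires 11 < 11, which does not hold.

False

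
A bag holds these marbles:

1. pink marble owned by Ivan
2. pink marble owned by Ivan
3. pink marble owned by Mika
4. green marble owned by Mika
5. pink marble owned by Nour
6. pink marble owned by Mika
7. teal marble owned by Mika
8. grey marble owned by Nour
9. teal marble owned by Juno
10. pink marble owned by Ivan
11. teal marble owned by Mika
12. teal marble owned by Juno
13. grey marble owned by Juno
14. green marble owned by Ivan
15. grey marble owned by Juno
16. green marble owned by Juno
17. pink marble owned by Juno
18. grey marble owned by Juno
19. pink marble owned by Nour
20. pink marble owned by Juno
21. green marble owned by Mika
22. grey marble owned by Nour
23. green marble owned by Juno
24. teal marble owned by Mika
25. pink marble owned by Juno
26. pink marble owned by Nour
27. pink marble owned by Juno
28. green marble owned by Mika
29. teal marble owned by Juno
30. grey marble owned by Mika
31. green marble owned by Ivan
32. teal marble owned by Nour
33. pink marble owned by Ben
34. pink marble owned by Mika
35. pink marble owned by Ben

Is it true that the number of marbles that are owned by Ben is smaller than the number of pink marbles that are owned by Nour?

True

|marbles owned by Ben| = 2.
|pink marbles owned by Nour| = 3.
The claim requires 2 < 3, which holds.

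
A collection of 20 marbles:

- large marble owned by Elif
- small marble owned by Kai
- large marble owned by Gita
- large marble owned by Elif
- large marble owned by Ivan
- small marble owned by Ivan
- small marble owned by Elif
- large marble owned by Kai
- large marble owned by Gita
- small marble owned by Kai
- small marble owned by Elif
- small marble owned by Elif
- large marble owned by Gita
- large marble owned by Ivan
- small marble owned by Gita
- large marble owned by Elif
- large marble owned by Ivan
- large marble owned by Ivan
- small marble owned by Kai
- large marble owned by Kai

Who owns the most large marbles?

Counts by owner (restricted to large marbles): Ivan→4, Elif→3, Gita→3, Kai→2.
The maximum is 4, held uniquely by Ivan.

Ivan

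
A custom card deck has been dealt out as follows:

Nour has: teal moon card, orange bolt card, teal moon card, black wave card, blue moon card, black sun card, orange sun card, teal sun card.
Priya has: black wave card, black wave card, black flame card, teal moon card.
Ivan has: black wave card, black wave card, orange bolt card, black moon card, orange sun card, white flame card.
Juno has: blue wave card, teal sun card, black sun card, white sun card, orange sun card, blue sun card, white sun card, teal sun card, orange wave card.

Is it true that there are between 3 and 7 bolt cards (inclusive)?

|bolt cards| = 2.
The claim requires 3 ≤ 2 ≤ 7, which does not hold.

False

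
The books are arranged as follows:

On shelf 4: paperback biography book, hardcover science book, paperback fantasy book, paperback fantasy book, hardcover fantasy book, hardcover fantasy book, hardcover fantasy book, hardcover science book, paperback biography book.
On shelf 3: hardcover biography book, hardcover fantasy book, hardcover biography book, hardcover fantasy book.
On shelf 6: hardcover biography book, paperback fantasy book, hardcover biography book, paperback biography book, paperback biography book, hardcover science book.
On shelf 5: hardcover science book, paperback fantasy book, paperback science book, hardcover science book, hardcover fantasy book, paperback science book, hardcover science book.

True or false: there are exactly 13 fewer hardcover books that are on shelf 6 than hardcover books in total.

hardcover books on shelf 6: 3.
hardcover books: 16.
The claim requires 16 − 3 (= 13) to equal 13, which holds.

True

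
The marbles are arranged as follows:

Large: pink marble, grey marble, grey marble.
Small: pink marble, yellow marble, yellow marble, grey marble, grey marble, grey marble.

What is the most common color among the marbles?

Counts by color: grey 5, yellow 2, pink 2.
The maximum is 5, held uniquely by grey.

grey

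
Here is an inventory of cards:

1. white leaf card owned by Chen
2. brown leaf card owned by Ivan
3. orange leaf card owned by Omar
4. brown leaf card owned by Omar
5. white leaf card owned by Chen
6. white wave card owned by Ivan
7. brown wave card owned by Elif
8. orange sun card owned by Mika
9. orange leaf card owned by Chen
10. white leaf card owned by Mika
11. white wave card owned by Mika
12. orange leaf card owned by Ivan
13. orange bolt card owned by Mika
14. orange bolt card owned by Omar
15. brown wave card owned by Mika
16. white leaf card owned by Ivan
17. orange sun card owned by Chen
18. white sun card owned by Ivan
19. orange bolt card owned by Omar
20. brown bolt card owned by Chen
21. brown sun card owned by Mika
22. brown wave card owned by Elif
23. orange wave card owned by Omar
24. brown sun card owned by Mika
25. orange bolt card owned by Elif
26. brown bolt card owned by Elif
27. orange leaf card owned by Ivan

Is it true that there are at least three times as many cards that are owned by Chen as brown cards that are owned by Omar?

cards owned by Chen: 5.
brown cards owned by Omar: 1.
The claim requires 5 ≥ 3 × 1 = 3, which holds.

True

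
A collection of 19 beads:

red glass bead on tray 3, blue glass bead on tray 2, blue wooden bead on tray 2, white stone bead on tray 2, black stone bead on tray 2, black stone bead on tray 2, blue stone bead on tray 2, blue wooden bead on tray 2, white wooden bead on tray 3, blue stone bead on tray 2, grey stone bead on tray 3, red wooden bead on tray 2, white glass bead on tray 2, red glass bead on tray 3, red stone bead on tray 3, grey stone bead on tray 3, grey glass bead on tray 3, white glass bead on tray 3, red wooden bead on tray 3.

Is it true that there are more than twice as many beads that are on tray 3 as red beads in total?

False

beads on tray 3: 9.
red beads: 5.
The claim requires 9 > 2 × 5 = 10, which does not hold.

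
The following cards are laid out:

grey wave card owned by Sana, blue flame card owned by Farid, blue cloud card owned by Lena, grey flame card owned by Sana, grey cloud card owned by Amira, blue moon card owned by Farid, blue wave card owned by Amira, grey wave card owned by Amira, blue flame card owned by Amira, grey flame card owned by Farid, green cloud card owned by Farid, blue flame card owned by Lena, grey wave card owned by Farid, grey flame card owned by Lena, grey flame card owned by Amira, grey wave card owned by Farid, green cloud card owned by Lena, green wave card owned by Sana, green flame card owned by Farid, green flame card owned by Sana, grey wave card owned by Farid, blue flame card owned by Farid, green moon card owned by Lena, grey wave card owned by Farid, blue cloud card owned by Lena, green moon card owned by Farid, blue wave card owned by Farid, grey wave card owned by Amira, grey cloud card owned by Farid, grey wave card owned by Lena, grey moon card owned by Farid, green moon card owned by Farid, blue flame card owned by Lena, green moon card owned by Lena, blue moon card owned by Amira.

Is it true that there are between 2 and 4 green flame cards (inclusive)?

True

There are 2 green flame cards.
The claim requires 2 ≤ 2 ≤ 4, which holds.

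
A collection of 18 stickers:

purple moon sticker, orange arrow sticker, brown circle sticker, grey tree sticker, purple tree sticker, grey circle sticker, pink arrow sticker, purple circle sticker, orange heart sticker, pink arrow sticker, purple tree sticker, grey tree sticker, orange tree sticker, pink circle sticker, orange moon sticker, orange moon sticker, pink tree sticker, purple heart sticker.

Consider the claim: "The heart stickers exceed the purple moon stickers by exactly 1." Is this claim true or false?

heart stickers: 2.
purple moon stickers: 1.
The claim requires 2 − 1 (= 1) to equal 1, which holds.

True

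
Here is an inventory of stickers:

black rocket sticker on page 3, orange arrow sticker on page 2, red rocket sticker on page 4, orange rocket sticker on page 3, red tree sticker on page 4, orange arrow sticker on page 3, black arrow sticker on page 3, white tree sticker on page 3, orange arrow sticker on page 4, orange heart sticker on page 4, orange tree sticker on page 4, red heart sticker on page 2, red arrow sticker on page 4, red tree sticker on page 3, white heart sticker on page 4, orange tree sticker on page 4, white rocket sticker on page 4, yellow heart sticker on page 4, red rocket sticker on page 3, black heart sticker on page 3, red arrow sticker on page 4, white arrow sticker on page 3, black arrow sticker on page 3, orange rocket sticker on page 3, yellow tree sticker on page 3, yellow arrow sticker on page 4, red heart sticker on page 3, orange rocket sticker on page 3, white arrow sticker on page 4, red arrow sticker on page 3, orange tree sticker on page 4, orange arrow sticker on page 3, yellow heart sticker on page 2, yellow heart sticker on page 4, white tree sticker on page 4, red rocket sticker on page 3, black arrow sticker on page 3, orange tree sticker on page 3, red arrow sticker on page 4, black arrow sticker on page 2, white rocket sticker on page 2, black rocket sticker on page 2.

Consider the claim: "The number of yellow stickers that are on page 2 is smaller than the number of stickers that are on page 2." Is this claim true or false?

There is 1 yellow sticker on page 2.
There are 6 stickers on page 2.
The claim requires 1 < 6, which holds.

True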